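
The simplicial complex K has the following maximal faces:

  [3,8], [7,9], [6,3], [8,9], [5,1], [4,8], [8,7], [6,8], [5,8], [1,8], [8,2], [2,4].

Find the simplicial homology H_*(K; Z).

We work with the vertex ordering 1 < 2 < 3 < 4 < 5 < 6 < 7 < 8 < 9. The simplices of K, each written with vertices in increasing order, are:

  0-simplices (9): [1], [2], [3], [4], [5], [6], [7], [8], [9]
  1-simplices (12): [1,5], [1,8], [2,4], [2,8], [3,6], [3,8], [4,8], [5,8], [6,8], [7,8], [7,9], [8,9]

Hence C_0 ≅ Z^9, C_1 ≅ Z^12.

Boundary ∂_1: C_1 → C_0 sends each edge [p,q] (with p < q) to q − p.
As a 9×12 matrix over Z this has rank 8, with invariant factors (1,1,1,1,1,1,1,1).

Computing H_k = (kernel of ∂_k) / (image of ∂_{k+1}):

  H_0: rank C_0 − rank ∂_1 = 9 − 8 = 1, and the invariant factors of ∂_1 are all 1, so H_0 ≅ Z.
  H_1: rank ker ∂_1 − rank ∂_2 = (12 − 8) − 0 = 4, and there is no ∂_2, so H_1 ≅ Z^4.

As a check, the Euler characteristic is 9 − 12 = -3, which agrees with 1 − 4 = -3.

H_0 ≅ Z,  H_1 ≅ Z^4.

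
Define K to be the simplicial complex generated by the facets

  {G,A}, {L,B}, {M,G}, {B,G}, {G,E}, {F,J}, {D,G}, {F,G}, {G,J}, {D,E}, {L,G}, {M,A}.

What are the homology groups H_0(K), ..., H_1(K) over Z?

Take the total order A < B < D < E < F < G < J < L < M on the vertex set. Then K (dimension 1) consists of the simplices:

  0-simplices (9): A, B, D, E, F, G, J, L, M
  1-simplices (12): AG, AM, BG, BL, DE, DG, EG, FG, FJ, GJ, GL, GM

Hence C_0 ≅ Z^9, C_1 ≅ Z^12.

∂_1: C_1 → C_0 is given by ∂[p,q] = [q] − [p].
As a 9×12 matrix over Z this has rank 8, with invariant factors (1,1,1,1,1,1,1,1).

Reading off H_k = ker ∂_k / im ∂_{k+1}:

  H_0: rank C_0 − rank ∂_1 = 9 − 8 = 1, and the invariant factors of ∂_1 are all 1, so H_0 = Z.
  H_1: rank ker ∂_1 − rank ∂_2 = (12 − 8) − 0 = 4, and there is no ∂_2, so H_1 = Z^4.

H_0 ≅ Z,  H_1 ≅ Z^4.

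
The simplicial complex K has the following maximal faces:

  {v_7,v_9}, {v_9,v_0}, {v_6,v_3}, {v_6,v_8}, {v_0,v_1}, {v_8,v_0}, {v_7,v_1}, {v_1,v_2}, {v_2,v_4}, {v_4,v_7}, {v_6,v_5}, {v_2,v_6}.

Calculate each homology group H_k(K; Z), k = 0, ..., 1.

H_0 ≅ Z,  H_1 ≅ Z^3.

Fix the vertex order v_0 < v_1 < v_2 < v_3 < v_4 < v_5 < v_6 < v_7 < v_8 < v_9 and write every simplex with vertices in increasing order. Then dim K = 1 and the simplices of K are:

  0-simplices (10): [v_0], [v_1], [v_2], [v_3], [v_4], [v_5], [v_6], [v_7], [v_8], [v_9]
  1-simplices (12): [v_0,v_1], [v_0,v_8], [v_0,v_9], [v_1,v_2], [v_1,v_7], [v_2,v_4], [v_2,v_6], [v_3,v_6], [v_4,v_7], [v_5,v_6], [v_6,v_8], [v_7,v_9]

Hence C_0 ≅ Z^10, C_1 ≅ Z^12.

∂_1: C_1 → C_0 is given by ∂[p,q] = [q] − [p]. For instance
  ∂[v_1,v_2] = [v_2] − [v_1].
The 10×12 boundary matrix has rank 9 and Smith normal form diag(1,1,1,1,1,1,1,1,1).

Computing H_k = (kernel of ∂_k) / (image of ∂_{k+1}):

  H_0: rank C_0 − rank ∂_1 = 10 − 9 = 1, and the invariant factors of ∂_1 are all 1, so H_0 ≅ Z.
  H_1: rank ker ∂_1 − rank ∂_2 = (12 − 9) − 0 = 3, and there is no ∂_2, so H_1 ≅ Z^3.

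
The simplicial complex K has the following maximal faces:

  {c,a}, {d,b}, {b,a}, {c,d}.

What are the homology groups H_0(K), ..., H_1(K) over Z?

Fix the vertex order a < b < c < d and write every simplex with vertices in increasing order. Then dim K = 1 and the simplices of K are:

  0-simplices (4): a, b, c, d
  1-simplices (4): ab, ac, bd, cd

so the chain groups are C_0 ≅ Z^4, C_1 ≅ Z^4.

The boundary map ∂_1: C_1 → C_0 is given by ∂[p,q] = [q] − [p]. For instance
  ∂bd = d − b.
As a 4×4 matrix over Z this has rank 3, with invariant factors (1,1,1).

Computing H_k = (kernel of ∂_k) / (image of ∂_{k+1}):

  H_0: rank C_0 − rank ∂_1 = 4 − 3 = 1, and the invariant factors of ∂_1 are all 1, so H_0 = Z.
  H_1: rank ker ∂_1 − rank ∂_2 = (4 − 3) − 0 = 1, and there is no ∂_2, so H_1 = Z.

As a check, the Euler characteristic is 4 − 4 = 0, which agrees with 1 − 1 = 0.
(K is a triangulation of the circle S^1.)

H_0 ≅ Z,  H_1 ≅ Z.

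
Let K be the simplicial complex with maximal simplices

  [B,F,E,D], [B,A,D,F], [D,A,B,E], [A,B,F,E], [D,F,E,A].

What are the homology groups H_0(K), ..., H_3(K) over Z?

K has 5 vertices, 10 edges, 10 triangles, 5 3-simplices.
rank ∂_0 = 0, rank ∂_1 = 4 ⇒ b_0 = 5 − 0 − 4 = 1; all invariant factors of ∂_1 are 1 so no torsion. So H_0 ≅ Z.
rank ∂_1 = 4, rank ∂_2 = 6 ⇒ b_1 = 10 − 4 − 6 = 0; all invariant factors of ∂_2 are 1 so no torsion. So H_1 ≅ 0.
rank ∂_2 = 6, rank ∂_3 = 4 ⇒ b_2 = 10 − 6 − 4 = 0; all invariant factors of ∂_3 are 1 so no torsion. So H_2 ≅ 0.
rank ∂_3 = 4, rank ∂_4 = 0 ⇒ b_3 = 5 − 4 − 0 = 1. So H_3 ≅ Z.

H_0 ≅ Z,  H_1 = 0,  H_2 = 0,  H_3 ≅ Z.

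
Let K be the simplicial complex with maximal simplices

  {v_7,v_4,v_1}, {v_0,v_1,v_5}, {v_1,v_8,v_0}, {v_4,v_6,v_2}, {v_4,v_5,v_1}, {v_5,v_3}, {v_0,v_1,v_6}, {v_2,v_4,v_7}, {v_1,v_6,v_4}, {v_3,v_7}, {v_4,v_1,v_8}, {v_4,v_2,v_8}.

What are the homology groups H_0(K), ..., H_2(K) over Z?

H_0 ≅ Z,  H_1 ≅ Z,  H_2 = 0.

We work with the vertex ordering v_0 < v_1 < v_2 < v_3 < v_4 < v_5 < v_6 < v_7 < v_8. The simplices of K, each written with vertices in increasing order, are:

  0-simplices (9): [v_0], [v_1], [v_2], [v_3], [v_4], [v_5], [v_6], [v_7], [v_8]
  1-simplices (19): (19 of them)
  2-simplices (10): [v_0,v_1,v_5], [v_0,v_1,v_6], [v_0,v_1,v_8], [v_1,v_4,v_5], [v_1,v_4,v_6], [v_1,v_4,v_7], [v_1,v_4,v_8], [v_2,v_4,v_6], [v_2,v_4,v_7], [v_2,v_4,v_8]

so the chain groups are C_0 ≅ Z^9, C_1 ≅ Z^19, C_2 ≅ Z^10.

∂_1: C_1 → C_0 is given by ∂[p,q] = [q] − [p]. For instance
  ∂[v_1,v_7] = [v_7] − [v_1].
This gives a 9×19 integer matrix of rank 8; reducing to Smith normal form yields diagonal entries (1,1,1,1,1,1,1,1).

The boundary map ∂_2: C_2 → C_1 maps a triangle to the signed sum of its edges. For instance
  ∂[v_1,v_4,v_7] = [v_4,v_7] − [v_1,v_7] + [v_1,v_4],
  ∂[v_2,v_4,v_8] = [v_4,v_8] − [v_2,v_8] + [v_2,v_4].
This gives a 19×10 integer matrix of rank 10; reducing to Smith normal form yields diagonal entries (1,1,1,1,1,1,1,1,1,1).

From H_k ≅ ker(∂_k) / im(∂_{k+1}) we obtain:

  H_0: rank C_0 − rank ∂_1 = 9 − 8 = 1, and the invariant factors of ∂_1 are all 1, so H_0 = Z.
  H_1: rank ker ∂_1 − rank ∂_2 = (19 − 8) − 10 = 1, and the invariant factors of ∂_2 are all 1, so H_1 = Z.
  H_2: rank ker ∂_2 − rank ∂_3 = (10 − 10) − 0 = 0, and there is no ∂_3, so H_2 = 0.

As a check, the Euler characteristic is 9 − 19 + 10 = 0, which agrees with 1 − 1 + 0 = 0.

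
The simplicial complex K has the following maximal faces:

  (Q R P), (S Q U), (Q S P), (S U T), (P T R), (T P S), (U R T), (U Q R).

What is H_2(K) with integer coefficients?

H_2 ≅ Z.

Take the total order P < Q < R < S < T < U on the vertex set. Then K (dimension 2) consists of the simplices:

  0-simplices (6): P, Q, R, S, T, U
  1-simplices (12): PQ, PR, PS, PT, QR, QS, QU, RT, RU, ST, SU, TU
  2-simplices (8): PQR, PQS, PRT, PST, QRU, QSU, RTU, STU

giving chain groups C_0 ≅ Z^6, C_1 ≅ Z^12, C_2 ≅ Z^8.

Boundary ∂_1: C_1 → C_0 sends each edge [p,q] (with p < q) to q − p. For instance
  ∂RU = U − R.
The 6×12 boundary matrix has rank 5 and Smith normal form diag(1,1,1,1,1).

The boundary map ∂_2: C_2 → C_1 sends each 2-simplex [p,q,r] to [q,r] − [p,r] + [p,q]. For instance
  ∂PST = ST − PT + PS,
  ∂RTU = TU − RU + RT.
The 12×8 boundary matrix has rank 7 and Smith normal form diag(1,1,1,1,1,1,1).

Computing H_k = (kernel of ∂_k) / (image of ∂_{k+1}):

  H_2: rank ker ∂_2 − rank ∂_3 = (8 − 7) − 0 = 1, and there is no ∂_3, so H_2 ≅ Z.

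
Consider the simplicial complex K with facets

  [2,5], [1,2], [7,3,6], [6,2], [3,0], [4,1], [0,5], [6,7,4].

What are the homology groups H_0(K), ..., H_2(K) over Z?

H_0 = Z,  H_1 = Z^2,  H_2 = 0.

We work with the vertex ordering 0 < 1 < 2 < 3 < 4 < 5 < 6 < 7. The simplices of K, each written with vertices in increasing order, are:

  0-simplices (8): [0], [1], [2], [3], [4], [5], [6], [7]
  1-simplices (11): [0,3], [0,5], [1,2], [1,4], [2,5], [2,6], [3,6], [3,7], [4,6], [4,7], [6,7]
  2-simplices (2): [3,6,7], [4,6,7]

giving chain groups C_0 ≅ Z^8, C_1 ≅ Z^11, C_2 ≅ Z^2.

The boundary map ∂_1: C_1 → C_0 sends each edge [p,q] (with p < q) to q − p. For instance
  ∂[3,6] = [6] − [3].
The resulting 8×11 matrix has rank 7, and its Smith normal form has invariant factors (1,1,1,1,1,1,1).

Boundary ∂_2: C_2 → C_1 acts by ∂[p,q,r] = [q,r] − [p,r] + [p,q]. For instance
  ∂[4,6,7] = [6,7] − [4,7] + [4,6],
  ∂[3,6,7] = [6,7] − [3,7] + [3,6].
The resulting 11×2 matrix has rank 2, and its Smith normal form has invariant factors (1,1).

Reading off H_k = ker ∂_k / im ∂_{k+1}:

  H_0: rank C_0 − rank ∂_1 = 8 − 7 = 1, and the invariant factors of ∂_1 are all 1, so H_0 = Z.
  H_1: rank ker ∂_1 − rank ∂_2 = (11 − 7) − 2 = 2, and the invariant factors of ∂_2 are all 1, so H_1 = Z^2.
  H_2: rank ker ∂_2 − rank ∂_3 = (2 − 2) − 0 = 0, and there is no ∂_3, so H_2 = 0.

As a check, the Euler characteristic is 8 − 11 + 2 = -1, which agrees with 1 − 2 + 0 = -1.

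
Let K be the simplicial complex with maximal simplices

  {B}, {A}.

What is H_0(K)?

H_0 ≅ Z^2.

K has 2 vertices.
rank ∂_0 = 0, rank ∂_1 = 0 ⇒ b_0 = 2 − 0 − 0 = 2. So H_0 ≅ Z^2.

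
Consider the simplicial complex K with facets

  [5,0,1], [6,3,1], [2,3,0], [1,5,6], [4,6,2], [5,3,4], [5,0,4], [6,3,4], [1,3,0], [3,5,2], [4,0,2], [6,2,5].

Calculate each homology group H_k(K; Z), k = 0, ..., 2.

Fix the vertex order 0 < 1 < 2 < 3 < 4 < 5 < 6 and write every simplex with vertices in increasing order. Then dim K = 2 and the simplices of K are:

  0-simplices (7): [0], [1], [2], [3], [4], [5], [6]
  1-simplices (18): [0,1], [0,2], [0,3], [0,4], [0,5], [1,3], [1,5], [1,6], [2,3], [2,4], [2,5], [2,6], [3,4], [3,5], [3,6], [4,5], [4,6], [5,6]
  2-simplices (12): [0,1,3], [0,1,5], [0,2,3], [0,2,4], [0,4,5], [1,3,6], [1,5,6], [2,3,5], [2,4,6], [2,5,6], [3,4,5], [3,4,6]

Hence C_0 ≅ Z^7, C_1 ≅ Z^18, C_2 ≅ Z^12.

∂_1: C_1 → C_0 sends each edge [p,q] (with p < q) to q − p.
This gives a 7×18 integer matrix of rank 6; reducing to Smith normal form yields diagonal entries (1,1,1,1,1,1).

∂_2: C_2 → C_1 acts by ∂[p,q,r] = [q,r] − [p,r] + [p,q]. For instance
  ∂[2,3,5] = [3,5] − [2,5] + [2,3],
  ∂[0,2,4] = [2,4] − [0,4] + [0,2].
This gives a 18×12 integer matrix of rank 12; reducing to Smith normal form yields diagonal entries (1,1,1,1,1,1,1,1,1,1,1,2).

From H_k ≅ ker(∂_k) / im(∂_{k+1}) we obtain:

  H_0: rank C_0 − rank ∂_1 = 7 − 6 = 1, and the invariant factors of ∂_1 are all 1, so H_0 ≅ Z.
  H_1: rank ker ∂_1 − rank ∂_2 = (18 − 6) − 12 = 0, and ∂_2 has invariant factor 2 > 1, so H_1 ≅ Z/2Z.
  H_2: rank ker ∂_2 − rank ∂_3 = (12 − 12) − 0 = 0, and there is no ∂_3, so H_2 ≅ 0.

As a check, the Euler characteristic is 7 − 18 + 12 = 1, which agrees with 1 − 0 + 0 = 1.
(K is a triangulation of the real projective plane RP^2.)

H_0 ≅ Z,  H_1 ≅ Z/2Z,  H_2 = 0.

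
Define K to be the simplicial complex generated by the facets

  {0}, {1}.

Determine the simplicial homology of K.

We work with the vertex ordering 0 < 1. The simplices of K, each written with vertices in increasing order, are:

  0-simplices (2): [0], [1]

giving chain groups C_0 ≅ Z^2.

From H_k ≅ ker(∂_k) / im(∂_{k+1}) we obtain:

  H_0: rank C_0 − rank ∂_1 = 2 − 0 = 2, and there is no ∂_1, so H_0 = Z^2.

H_0 ≅ Z^2.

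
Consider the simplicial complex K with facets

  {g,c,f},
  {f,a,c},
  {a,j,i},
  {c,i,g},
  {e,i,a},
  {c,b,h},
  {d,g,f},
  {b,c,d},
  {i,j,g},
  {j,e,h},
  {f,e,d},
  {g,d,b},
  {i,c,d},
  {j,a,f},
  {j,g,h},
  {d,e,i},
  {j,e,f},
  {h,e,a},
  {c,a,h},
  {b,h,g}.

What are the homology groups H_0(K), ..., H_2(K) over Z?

H_0 = Z,  H_1 = Z × Z/2,  H_2 = 0.

We work with the vertex ordering a < b < c < d < e < f < g < h < i < j. The simplices of K, each written with vertices in increasing order, are:

  0-simplices (10): a, b, c, d, e, f, g, h, i, j
  1-simplices (30): ac, ae, af, ah, ai, aj, bc, bd, bg, bh, cd, cf, cg, ch, ci, de, df, dg, di, ef, eh, ei, ej, fg, fj, gh, gi, gj, hj, ij
  2-simplices (20): acf, ach, aeh, aei, afj, aij, bcd, bch, bdg, bgh, cdi, cfg, cgi, def, dei, dfg, efj, ehj, ghj, gij

Hence C_0 ≅ Z^10, C_1 ≅ Z^30, C_2 ≅ Z^20.

Boundary ∂_1: C_1 → C_0 is given by ∂[p,q] = [q] − [p]. For instance
  ∂gh = h − g.
The resulting 10×30 matrix has rank 9, and its Smith normal form has invariant factors (1,1,1,1,1,1,1,1,1).

∂_2: C_2 → C_1 acts by ∂[p,q,r] = [q,r] − [p,r] + [p,q]. For instance
  ∂acf = cf − af + ac,
  ∂aeh = eh − ah + ae.
The 30×20 boundary matrix has rank 20 and Smith normal form diag(1,1,1,1,1,1,1,1,1,1,1,1,1,1,1,1,1,1,1,2).

Computing H_k = (kernel of ∂_k) / (image of ∂_{k+1}):

  H_0: rank C_0 − rank ∂_1 = 10 − 9 = 1, and the invariant factors of ∂_1 are all 1, so H_0 = Z.
  H_1: rank ker ∂_1 − rank ∂_2 = (30 − 9) − 20 = 1, and ∂_2 has invariant factor 2 > 1, so H_1 = Z × Z/2.
  H_2: rank ker ∂_2 − rank ∂_3 = (20 − 20) − 0 = 0, and there is no ∂_3, so H_2 = 0.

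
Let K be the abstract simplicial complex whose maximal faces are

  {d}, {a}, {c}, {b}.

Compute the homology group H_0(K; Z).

Order the vertices as a < b < c < d. Listing each simplex with vertices in this order, K has dimension 0 with simplices:

  0-simplices (4): a, b, c, d

so the chain groups are C_0 ≅ Z^4.

Reading off H_k = ker ∂_k / im ∂_{k+1}:

  H_0: rank C_0 − rank ∂_1 = 4 − 0 = 4, and there is no ∂_1, so H_0 ≅ Z^4.

(K is a triangulation of a set of 4 points.)

H_0 = Z^4.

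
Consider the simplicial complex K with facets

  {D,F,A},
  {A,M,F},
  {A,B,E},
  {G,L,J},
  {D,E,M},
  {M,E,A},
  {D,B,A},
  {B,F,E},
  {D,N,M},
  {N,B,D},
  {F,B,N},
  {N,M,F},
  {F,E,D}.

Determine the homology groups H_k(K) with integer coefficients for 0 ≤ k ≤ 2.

Order the vertices as A < B < D < E < F < G < J < L < M < N. Listing each simplex with vertices in this order, K has dimension 2 with simplices:

  0-simplices (10): A, B, D, E, F, G, J, L, M, N
  1-simplices (21): AB, AD, AE, AF, AM, BD, BE, BF, BN, DE, DF, DM, DN, EF, EM, FM, FN, GJ, GL, JL, MN
  2-simplices (13): ABD, ABE, ADF, AEM, AFM, BDN, BEF, BFN, DEF, DEM, DMN, FMN, GJL

Hence C_0 ≅ Z^10, C_1 ≅ Z^21, C_2 ≅ Z^13.

Boundary ∂_1: C_1 → C_0 sends each edge [p,q] (with p < q) to q − p.
This gives a 10×21 integer matrix of rank 8; reducing to Smith normal form yields diagonal entries (1,1,1,1,1,1,1,1).

Boundary ∂_2: C_2 → C_1 sends each 2-simplex [p,q,r] to [q,r] − [p,r] + [p,q]. For instance
  ∂AFM = FM − AM + AF,
  ∂AEM = EM − AM + AE.
This gives a 21×13 integer matrix of rank 13; reducing to Smith normal form yields diagonal entries (1,1,1,1,1,1,1,1,1,1,1,1,2).

Reading off H_k = ker ∂_k / im ∂_{k+1}:

  H_0: rank C_0 − rank ∂_1 = 10 − 8 = 2, and the invariant factors of ∂_1 are all 1, so H_0 ≅ Z^2.
  H_1: rank ker ∂_1 − rank ∂_2 = (21 − 8) − 13 = 0, and ∂_2 has invariant factor 2 > 1, so H_1 ≅ Z/2.
  H_2: rank ker ∂_2 − rank ∂_3 = (13 − 13) − 0 = 0, and there is no ∂_3, so H_2 ≅ 0.

As a check, the Euler characteristic is 10 − 21 + 13 = 2, which agrees with 2 − 0 + 0 = 2.

H_0 ≅ Z^2,  H_1 ≅ Z/2,  H_2 = 0.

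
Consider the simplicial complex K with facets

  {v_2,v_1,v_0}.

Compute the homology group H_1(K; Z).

H_1 = 0.

Order the vertices as v_0 < v_1 < v_2. Listing each simplex with vertices in this order, K has dimension 2 with simplices:

  0-simplices (3): [v_0], [v_1], [v_2]
  1-simplices (3): [v_0,v_1], [v_0,v_2], [v_1,v_2]
  2-simplices (1): [v_0,v_1,v_2]

giving chain groups C_0 ≅ Z^3, C_1 ≅ Z^3, C_2 ≅ Z^1.

∂_1: C_1 → C_0 sends each edge [p,q] (with p < q) to q − p.
As a 3×3 matrix over Z this has rank 2, with invariant factors (1,1).

The boundary map ∂_2: C_2 → C_1 sends each 2-simplex [p,q,r] to [q,r] − [p,r] + [p,q]. For instance
  ∂[v_0,v_1,v_2] = [v_1,v_2] − [v_0,v_2] + [v_0,v_1].
The resulting 3×1 matrix has rank 1, and its Smith normal form has invariant factors (1).

Now H_k = ker ∂_k / im ∂_{k+1}, so:

  H_1: rank ker ∂_1 − rank ∂_2 = (3 − 2) − 1 = 0, and the invariant factors of ∂_2 are all 1, so H_1 ≅ 0.

(K is a triangulation of the 2-simplex.)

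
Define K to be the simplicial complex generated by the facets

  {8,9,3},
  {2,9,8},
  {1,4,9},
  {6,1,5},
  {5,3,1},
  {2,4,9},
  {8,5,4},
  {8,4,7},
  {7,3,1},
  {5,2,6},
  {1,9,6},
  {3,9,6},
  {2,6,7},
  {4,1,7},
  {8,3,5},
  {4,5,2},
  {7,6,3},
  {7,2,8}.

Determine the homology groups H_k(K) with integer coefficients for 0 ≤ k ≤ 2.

H_0 ≅ Z,  H_1 ≅ Z ⊕ Z/2,  H_2 = 0.

Take the total order 1 < 2 < 3 < 4 < 5 < 6 < 7 < 8 < 9 on the vertex set. Then K (dimension 2) consists of the simplices:

  0-simplices (9): [1], [2], [3], [4], [5], [6], [7], [8], [9]
  1-simplices (27): (27 of them)
  2-simplices (18): [1,3,5], [1,3,7], [1,4,7], [1,4,9], [1,5,6], [1,6,9], [2,4,5], [2,4,9], [2,5,6], [2,6,7], [2,7,8], [2,8,9], [3,5,8], [3,6,7], [3,6,9], [3,8,9], [4,5,8], [4,7,8]

Hence C_0 ≅ Z^9, C_1 ≅ Z^27, C_2 ≅ Z^18.

Boundary ∂_1: C_1 → C_0 is given by ∂[p,q] = [q] − [p]. For instance
  ∂[3,9] = [9] − [3].
The resulting 9×27 matrix has rank 8, and its Smith normal form has invariant factors (1,1,1,1,1,1,1,1).

The boundary map ∂_2: C_2 → C_1 sends each 2-simplex [p,q,r] to [q,r] − [p,r] + [p,q]. For instance
  ∂[2,4,9] = [4,9] − [2,9] + [2,4],
  ∂[1,3,7] = [3,7] − [1,7] + [1,3].
This gives a 27×18 integer matrix of rank 18; reducing to Smith normal form yields diagonal entries (1,1,1,1,1,1,1,1,1,1,1,1,1,1,1,1,1,2).

Now H_k = ker ∂_k / im ∂_{k+1}, so:

  H_0: rank C_0 − rank ∂_1 = 9 − 8 = 1, and the invariant factors of ∂_1 are all 1, so H_0 = Z.
  H_1: rank ker ∂_1 − rank ∂_2 = (27 − 8) − 18 = 1, and ∂_2 has invariant factor 2 > 1, so H_1 = Z ⊕ Z/2.
  H_2: rank ker ∂_2 − rank ∂_3 = (18 − 18) − 0 = 0, and there is no ∂_3, so H_2 = 0.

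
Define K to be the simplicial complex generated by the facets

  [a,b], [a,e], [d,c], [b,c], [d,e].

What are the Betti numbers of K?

b_0 = 1, b_1 = 1.

We work with the vertex ordering a < b < c < d < e. The simplices of K, each written with vertices in increasing order, are:

  0-simplices (5): a, b, c, d, e
  1-simplices (5): ab, ae, bc, cd, de

so the chain groups are C_0 ≅ Z^5, C_1 ≅ Z^5.

The boundary map ∂_1: C_1 → C_0 is given by ∂[p,q] = [q] − [p]. For instance
  ∂bc = c − b.
This gives a 5×5 integer matrix of rank 4; reducing to Smith normal form yields diagonal entries (1,1,1,1).

Reading off H_k = ker ∂_k / im ∂_{k+1}:

  H_0: rank C_0 − rank ∂_1 = 5 − 4 = 1, and the invariant factors of ∂_1 are all 1, so H_0 ≅ Z.
  H_1: rank ker ∂_1 − rank ∂_2 = (5 − 4) − 0 = 1, and there is no ∂_2, so H_1 ≅ Z.

As a check, the Euler characteristic is 5 − 5 = 0, which agrees with 1 − 1 = 0.
(K is a triangulation of the circle S^1.)

Hence the Betti numbers are b_0 = 1, b_1 = 1.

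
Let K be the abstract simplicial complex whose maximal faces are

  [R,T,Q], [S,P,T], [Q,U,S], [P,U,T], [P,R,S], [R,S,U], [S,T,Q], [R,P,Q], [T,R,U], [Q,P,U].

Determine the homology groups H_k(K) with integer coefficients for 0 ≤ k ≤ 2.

K has 6 vertices, 15 edges, 10 triangles.
rank ∂_0 = 0, rank ∂_1 = 5 ⇒ b_0 = 6 − 0 − 5 = 1; all invariant factors of ∂_1 are 1 so no torsion. So H_0 ≅ Z.
rank ∂_1 = 5, rank ∂_2 = 10 ⇒ b_1 = 15 − 5 − 10 = 0; ∂_2 has invariant factor(s) [2] giving torsion. So H_1 ≅ Z/2.
rank ∂_2 = 10, rank ∂_3 = 0 ⇒ b_2 = 10 − 10 − 0 = 0. So H_2 ≅ 0.

H_0 = Z,  H_1 = Z/2,  H_2 = 0.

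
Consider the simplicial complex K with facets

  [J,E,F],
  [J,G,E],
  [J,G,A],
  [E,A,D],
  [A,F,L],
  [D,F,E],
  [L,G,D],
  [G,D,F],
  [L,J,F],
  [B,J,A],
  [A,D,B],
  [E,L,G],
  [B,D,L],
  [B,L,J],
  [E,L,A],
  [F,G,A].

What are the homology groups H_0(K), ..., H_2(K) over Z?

H_0 ≅ Z,  H_1 ≅ Z^2,  H_2 ≅ Z.

Fix the vertex order A < B < D < E < F < G < J < L and write every simplex with vertices in increasing order. Then dim K = 2 and the simplices of K are:

  0-simplices (8): A, B, D, E, F, G, J, L
  1-simplices (24): AB, AD, AE, AF, AG, AJ, AL, BD, BJ, BL, DE, DF, DG, DL, EF, EG, EJ, EL, FG, FJ, FL, GJ, GL, JL
  2-simplices (16): ABD, ABJ, ADE, AEL, AFG, AFL, AGJ, BDL, BJL, DEF, DFG, DGL, EFJ, EGJ, EGL, FJL

so the chain groups are C_0 ≅ Z^8, C_1 ≅ Z^24, C_2 ≅ Z^16.

Boundary ∂_1: C_1 → C_0 is given by ∂[p,q] = [q] − [p]. For instance
  ∂EJ = J − E.
The resulting 8×24 matrix has rank 7, and its Smith normal form has invariant factors (1,1,1,1,1,1,1).

Boundary ∂_2: C_2 → C_1 sends each 2-simplex [p,q,r] to [q,r] − [p,r] + [p,q]. For instance
  ∂AGJ = GJ − AJ + AG,
  ∂EFJ = FJ − EJ + EF.
The 24×16 boundary matrix has rank 15 and Smith normal form diag(1,1,1,1,1,1,1,1,1,1,1,1,1,1,1).

From H_k ≅ ker(∂_k) / im(∂_{k+1}) we obtain:

  H_0: rank C_0 − rank ∂_1 = 8 − 7 = 1, and the invariant factors of ∂_1 are all 1, so H_0 = Z.
  H_1: rank ker ∂_1 − rank ∂_2 = (24 − 7) − 15 = 2, and the invariant factors of ∂_2 are all 1, so H_1 = Z^2.
  H_2: rank ker ∂_2 − rank ∂_3 = (16 − 15) − 0 = 1, and there is no ∂_3, so H_2 = Z.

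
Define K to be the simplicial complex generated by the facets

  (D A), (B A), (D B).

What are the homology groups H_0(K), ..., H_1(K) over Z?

H_0 = Z,  H_1 = Z.

We work with the vertex ordering A < B < D. The simplices of K, each written with vertices in increasing order, are:

  0-simplices (3): A, B, D
  1-simplices (3): AB, AD, BD

giving chain groups C_0 ≅ Z^3, C_1 ≅ Z^3.

Boundary ∂_1: C_1 → C_0 sends each edge [p,q] (with p < q) to q − p. For instance
  ∂AD = D − A.
As a 3×3 matrix over Z this has rank 2, with invariant factors (1,1).

Computing H_k = (kernel of ∂_k) / (image of ∂_{k+1}):

  H_0: rank C_0 − rank ∂_1 = 3 − 2 = 1, and the invariant factors of ∂_1 are all 1, so H_0 ≅ Z.
  H_1: rank ker ∂_1 − rank ∂_2 = (3 − 2) − 0 = 1, and there is no ∂_2, so H_1 ≅ Z.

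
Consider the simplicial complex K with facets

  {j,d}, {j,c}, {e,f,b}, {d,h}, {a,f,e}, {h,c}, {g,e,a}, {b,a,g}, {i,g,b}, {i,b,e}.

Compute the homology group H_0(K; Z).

We work with the vertex ordering a < b < c < d < e < f < g < h < i < j. The simplices of K, each written with vertices in increasing order, are:

  0-simplices (10): a, b, c, d, e, f, g, h, i, j
  1-simplices (16): ab, ae, af, ag, be, bf, bg, bi, ch, cj, dh, dj, ef, eg, ei, gi
  2-simplices (6): abg, aef, aeg, bef, bei, bgi

giving chain groups C_0 ≅ Z^10, C_1 ≅ Z^16, C_2 ≅ Z^6.

Boundary ∂_1: C_1 → C_0 is given by ∂[p,q] = [q] − [p]. For instance
  ∂eg = g − e.
This gives a 10×16 integer matrix of rank 8; reducing to Smith normal form yields diagonal entries (1,1,1,1,1,1,1,1).

The boundary map ∂_2: C_2 → C_1 sends each 2-simplex [p,q,r] to [q,r] − [p,r] + [p,q]. For instance
  ∂bef = ef − bf + be,
  ∂bgi = gi − bi + bg.
As a 16×6 matrix over Z this has rank 6, with invariant factors (1,1,1,1,1,1).

Reading off H_k = ker ∂_k / im ∂_{k+1}:

  H_0: rank C_0 − rank ∂_1 = 10 − 8 = 2, and the invariant factors of ∂_1 are all 1, so H_0 = Z^2.

H_0 = Z^2.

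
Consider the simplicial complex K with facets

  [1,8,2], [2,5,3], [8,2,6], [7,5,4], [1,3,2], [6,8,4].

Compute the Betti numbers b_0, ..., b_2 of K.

b_0 = 1, b_1 = 1, b_2 = 0.

Order the vertices as 1 < 2 < 3 < 4 < 5 < 6 < 7 < 8. Listing each simplex with vertices in this order, K has dimension 2 with simplices:

  0-simplices (8): [1], [2], [3], [4], [5], [6], [7], [8]
  1-simplices (14): [1,2], [1,3], [1,8], [2,3], [2,5], [2,6], [2,8], [3,5], [4,5], [4,6], [4,7], [4,8], [5,7], [6,8]
  2-simplices (6): [1,2,3], [1,2,8], [2,3,5], [2,6,8], [4,5,7], [4,6,8]

giving chain groups C_0 ≅ Z^8, C_1 ≅ Z^14, C_2 ≅ Z^6.

∂_1: C_1 → C_0 sends each edge [p,q] (with p < q) to q − p. For instance
  ∂[5,7] = [7] − [5].
This gives a 8×14 integer matrix of rank 7; reducing to Smith normal form yields diagonal entries (1,1,1,1,1,1,1).

The boundary map ∂_2: C_2 → C_1 sends each 2-simplex [p,q,r] to [q,r] − [p,r] + [p,q]. For instance
  ∂[4,5,7] = [5,7] − [4,7] + [4,5],
  ∂[2,3,5] = [3,5] − [2,5] + [2,3].
As a 14×6 matrix over Z this has rank 6, with invariant factors (1,1,1,1,1,1).

Reading off H_k = ker ∂_k / im ∂_{k+1}:

  H_0: rank C_0 − rank ∂_1 = 8 − 7 = 1, and the invariant factors of ∂_1 are all 1, so H_0 = Z.
  H_1: rank ker ∂_1 − rank ∂_2 = (14 − 7) − 6 = 1, and the invariant factors of ∂_2 are all 1, so H_1 = Z.
  H_2: rank ker ∂_2 − rank ∂_3 = (6 − 6) − 0 = 0, and there is no ∂_3, so H_2 = 0.

As a check, the Euler characteristic is 8 − 14 + 6 = 0, which agrees with 1 − 1 + 0 = 0.

Hence the Betti numbers are b_0 = 1, b_1 = 1, b_2 = 0.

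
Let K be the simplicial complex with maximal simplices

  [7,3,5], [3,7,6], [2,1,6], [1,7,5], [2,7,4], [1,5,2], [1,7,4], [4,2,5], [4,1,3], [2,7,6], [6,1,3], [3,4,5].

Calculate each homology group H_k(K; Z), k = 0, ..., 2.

H_0 ≅ Z,  H_1 ≅ Z/2Z,  H_2 = 0.

Take the total order 1 < 2 < 3 < 4 < 5 < 6 < 7 on the vertex set. Then K (dimension 2) consists of the simplices:

  0-simplices (7): [1], [2], [3], [4], [5], [6], [7]
  1-simplices (18): [1,2], [1,3], [1,4], [1,5], [1,6], [1,7], [2,4], [2,5], [2,6], [2,7], [3,4], [3,5], [3,6], [3,7], [4,5], [4,7], [5,7], [6,7]
  2-simplices (12): [1,2,5], [1,2,6], [1,3,4], [1,3,6], [1,4,7], [1,5,7], [2,4,5], [2,4,7], [2,6,7], [3,4,5], [3,5,7], [3,6,7]

Hence C_0 ≅ Z^7, C_1 ≅ Z^18, C_2 ≅ Z^12.

∂_1: C_1 → C_0 is given by ∂[p,q] = [q] − [p].
The 7×18 boundary matrix has rank 6 and Smith normal form diag(1,1,1,1,1,1).

Boundary ∂_2: C_2 → C_1 sends each 2-simplex [p,q,r] to [q,r] − [p,r] + [p,q]. For instance
  ∂[2,4,7] = [4,7] − [2,7] + [2,4],
  ∂[1,3,6] = [3,6] − [1,6] + [1,3].
The resulting 18×12 matrix has rank 12, and its Smith normal form has invariant factors (1,1,1,1,1,1,1,1,1,1,1,2).

Reading off H_k = ker ∂_k / im ∂_{k+1}:

  H_0: rank C_0 − rank ∂_1 = 7 − 6 = 1, and the invariant factors of ∂_1 are all 1, so H_0 = Z.
  H_1: rank ker ∂_1 − rank ∂_2 = (18 − 6) − 12 = 0, and ∂_2 has invariant factor 2 > 1, so H_1 = Z/2Z.
  H_2: rank ker ∂_2 − rank ∂_3 = (12 − 12) − 0 = 0, and there is no ∂_3, so H_2 = 0.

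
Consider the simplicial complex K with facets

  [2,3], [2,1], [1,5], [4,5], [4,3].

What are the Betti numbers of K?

Fix the vertex order 1 < 2 < 3 < 4 < 5 and write every simplex with vertices in increasing order. Then dim K = 1 and the simplices of K are:

  0-simplices (5): [1], [2], [3], [4], [5]
  1-simplices (5): [1,2], [1,5], [2,3], [3,4], [4,5]

so the chain groups are C_0 ≅ Z^5, C_1 ≅ Z^5.

Boundary ∂_1: C_1 → C_0 maps an edge to its endpoints' difference, ∂[p,q] = q − p.
As a 5×5 matrix over Z this has rank 4, with invariant factors (1,1,1,1).

Now H_k = ker ∂_k / im ∂_{k+1}, so:

  H_0: rank C_0 − rank ∂_1 = 5 − 4 = 1, and the invariant factors of ∂_1 are all 1, so H_0 ≅ Z.
  H_1: rank ker ∂_1 − rank ∂_2 = (5 − 4) − 0 = 1, and there is no ∂_2, so H_1 ≅ Z.

As a check, the Euler characteristic is 5 − 5 = 0, which agrees with 1 − 1 = 0.

Hence the Betti numbers are b_0 = 1, b_1 = 1.

b_0 = 1, b_1 = 1.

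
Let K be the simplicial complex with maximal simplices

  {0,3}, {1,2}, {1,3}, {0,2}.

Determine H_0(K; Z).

H_0 ≅ Z.

We work with the vertex ordering 0 < 1 < 2 < 3. The simplices of K, each written with vertices in increasing order, are:

  0-simplices (4): [0], [1], [2], [3]
  1-simplices (4): [0,2], [0,3], [1,2], [1,3]

so the chain groups are C_0 ≅ Z^4, C_1 ≅ Z^4.

∂_1: C_1 → C_0 sends each edge [p,q] (with p < q) to q − p. For instance
  ∂[1,3] = [3] − [1].
As a 4×4 matrix over Z this has rank 3, with invariant factors (1,1,1).

Computing H_k = (kernel of ∂_k) / (image of ∂_{k+1}):

  H_0: rank C_0 − rank ∂_1 = 4 − 3 = 1, and the invariant factors of ∂_1 are all 1, so H_0 = Z.

(K is a triangulation of the circle S^1.)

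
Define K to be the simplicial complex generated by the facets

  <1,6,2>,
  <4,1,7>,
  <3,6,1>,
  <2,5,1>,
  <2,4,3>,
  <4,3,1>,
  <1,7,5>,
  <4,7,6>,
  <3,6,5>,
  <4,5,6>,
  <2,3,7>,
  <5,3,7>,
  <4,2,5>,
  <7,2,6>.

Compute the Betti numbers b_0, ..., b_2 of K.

K has 7 vertices, 21 edges, 14 triangles.
rank ∂_0 = 0, rank ∂_1 = 6 ⇒ b_0 = 7 − 0 − 6 = 1; all invariant factors of ∂_1 are 1 so no torsion. So H_0 ≅ Z.
rank ∂_1 = 6, rank ∂_2 = 13 ⇒ b_1 = 21 − 6 − 13 = 2; all invariant factors of ∂_2 are 1 so no torsion. So H_1 ≅ Z^2.
rank ∂_2 = 13, rank ∂_3 = 0 ⇒ b_2 = 14 − 13 − 0 = 1. So H_2 ≅ Z.

b_0 = 1, b_1 = 2, b_2 = 1.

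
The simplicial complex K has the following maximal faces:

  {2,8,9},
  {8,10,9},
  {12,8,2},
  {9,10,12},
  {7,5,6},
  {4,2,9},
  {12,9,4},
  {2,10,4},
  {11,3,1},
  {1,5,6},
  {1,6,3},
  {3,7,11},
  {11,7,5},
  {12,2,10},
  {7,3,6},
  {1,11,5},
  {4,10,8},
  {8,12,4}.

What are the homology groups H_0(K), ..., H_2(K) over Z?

Take the total order 1 < 2 < 3 < 4 < 5 < 6 < 7 < 8 < 9 < 10 < 11 < 12 on the vertex set. Then K (dimension 2) consists of the simplices:

  0-simplices (12): [1], [2], [3], [4], [5], [6], [7], [8], [9], [10], [11], [12]
  1-simplices (27): (27 of them)
  2-simplices (18): (18 of them)

giving chain groups C_0 ≅ Z^12, C_1 ≅ Z^27, C_2 ≅ Z^18.

The boundary map ∂_1: C_1 → C_0 sends each edge [p,q] (with p < q) to q − p.
The 12×27 boundary matrix has rank 10 and Smith normal form diag(1,1,1,1,1,1,1,1,1,1).

The boundary map ∂_2: C_2 → C_1 acts by ∂[p,q,r] = [q,r] − [p,r] + [p,q]. For instance
  ∂[3,7,11] = [7,11] − [3,11] + [3,7],
  ∂[1,5,11] = [5,11] − [1,11] + [1,5].
The 27×18 boundary matrix has rank 17 and Smith normal form diag(1,1,1,1,1,1,1,1,1,1,1,1,1,1,1,1,2).

Now H_k = ker ∂_k / im ∂_{k+1}, so:

  H_0: rank C_0 − rank ∂_1 = 12 − 10 = 2, and the invariant factors of ∂_1 are all 1, so H_0 ≅ Z^2.
  H_1: rank ker ∂_1 − rank ∂_2 = (27 − 10) − 17 = 0, and ∂_2 has invariant factor 2 > 1, so H_1 ≅ Z/2Z.
  H_2: rank ker ∂_2 − rank ∂_3 = (18 − 17) − 0 = 1, and there is no ∂_3, so H_2 ≅ Z.

H_0 ≅ Z^2,  H_1 ≅ Z/2Z,  H_2 ≅ Z.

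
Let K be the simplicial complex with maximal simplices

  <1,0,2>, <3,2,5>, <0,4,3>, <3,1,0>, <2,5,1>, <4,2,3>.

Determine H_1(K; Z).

H_1 = Z.

We work with the vertex ordering 0 < 1 < 2 < 3 < 4 < 5. The simplices of K, each written with vertices in increasing order, are:

  0-simplices (6): [0], [1], [2], [3], [4], [5]
  1-simplices (12): [0,1], [0,2], [0,3], [0,4], [1,2], [1,3], [1,5], [2,3], [2,4], [2,5], [3,4], [3,5]
  2-simplices (6): [0,1,2], [0,1,3], [0,3,4], [1,2,5], [2,3,4], [2,3,5]

Hence C_0 ≅ Z^6, C_1 ≅ Z^12, C_2 ≅ Z^6.

Boundary ∂_1: C_1 → C_0 sends each edge [p,q] (with p < q) to q − p. For instance
  ∂[3,5] = [5] − [3].
As a 6×12 matrix over Z this has rank 5, with invariant factors (1,1,1,1,1).

Boundary ∂_2: C_2 → C_1 acts by ∂[p,q,r] = [q,r] − [p,r] + [p,q]. For instance
  ∂[0,1,2] = [1,2] − [0,2] + [0,1],
  ∂[2,3,5] = [3,5] − [2,5] + [2,3].
As a 12×6 matrix over Z this has rank 6, with invariant factors (1,1,1,1,1,1).

Reading off H_k = ker ∂_k / im ∂_{k+1}:

  H_1: rank ker ∂_1 − rank ∂_2 = (12 − 5) − 6 = 1, and the invariant factors of ∂_2 are all 1, so H_1 ≅ Z.

(K is a triangulation of the cylinder S^1 x I.)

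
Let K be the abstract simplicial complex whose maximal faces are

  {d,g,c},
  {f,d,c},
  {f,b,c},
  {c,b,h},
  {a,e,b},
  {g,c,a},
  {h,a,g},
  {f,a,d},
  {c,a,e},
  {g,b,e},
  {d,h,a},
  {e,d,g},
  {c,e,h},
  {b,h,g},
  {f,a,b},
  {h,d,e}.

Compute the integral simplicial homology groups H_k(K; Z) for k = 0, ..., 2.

H_0 ≅ Z,  H_1 ≅ Z^2,  H_2 ≅ Z.

Fix the vertex order a < b < c < d < e < f < g < h and write every simplex with vertices in increasing order. Then dim K = 2 and the simplices of K are:

  0-simplices (8): a, b, c, d, e, f, g, h
  1-simplices (24): ab, ac, ad, ae, af, ag, ah, bc, be, bf, bg, bh, cd, ce, cf, cg, ch, de, df, dg, dh, eg, eh, gh
  2-simplices (16): abe, abf, ace, acg, adf, adh, agh, bcf, bch, beg, bgh, cdf, cdg, ceh, deg, deh

giving chain groups C_0 ≅ Z^8, C_1 ≅ Z^24, C_2 ≅ Z^16.

∂_1: C_1 → C_0 sends each edge [p,q] (with p < q) to q − p.
The 8×24 boundary matrix has rank 7 and Smith normal form diag(1,1,1,1,1,1,1).

∂_2: C_2 → C_1 sends each 2-simplex [p,q,r] to [q,r] − [p,r] + [p,q]. For instance
  ∂acg = cg − ag + ac,
  ∂deh = eh − dh + de.
This gives a 24×16 integer matrix of rank 15; reducing to Smith normal form yields diagonal entries (1,1,1,1,1,1,1,1,1,1,1,1,1,1,1).

Computing H_k = (kernel of ∂_k) / (image of ∂_{k+1}):

  H_0: rank C_0 − rank ∂_1 = 8 − 7 = 1, and the invariant factors of ∂_1 are all 1, so H_0 = Z.
  H_1: rank ker ∂_1 − rank ∂_2 = (24 − 7) − 15 = 2, and the invariant factors of ∂_2 are all 1, so H_1 = Z^2.
  H_2: rank ker ∂_2 − rank ∂_3 = (16 − 15) − 0 = 1, and there is no ∂_3, so H_2 = Z.

(K is a triangulation of the torus T^2.)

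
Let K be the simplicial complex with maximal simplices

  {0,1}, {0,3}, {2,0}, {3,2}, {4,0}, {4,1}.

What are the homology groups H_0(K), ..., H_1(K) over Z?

Fix the vertex order 0 < 1 < 2 < 3 < 4 and write every simplex with vertices in increasing order. Then dim K = 1 and the simplices of K are:

  0-simplices (5): [0], [1], [2], [3], [4]
  1-simplices (6): [0,1], [0,2], [0,3], [0,4], [1,4], [2,3]

so the chain groups are C_0 ≅ Z^5, C_1 ≅ Z^6.

∂_1: C_1 → C_0 is given by ∂[p,q] = [q] − [p].
This gives a 5×6 integer matrix of rank 4; reducing to Smith normal form yields diagonal entries (1,1,1,1).

From H_k ≅ ker(∂_k) / im(∂_{k+1}) we obtain:

  H_0: rank C_0 − rank ∂_1 = 5 − 4 = 1, and the invariant factors of ∂_1 are all 1, so H_0 ≅ Z.
  H_1: rank ker ∂_1 − rank ∂_2 = (6 − 4) − 0 = 2, and there is no ∂_2, so H_1 ≅ Z^2.

As a check, the Euler characteristic is 5 − 6 = -1, which agrees with 1 − 2 = -1.
(K is a triangulation of a wedge of 2 circles.)

H_0 ≅ Z,  H_1 ≅ Z^2.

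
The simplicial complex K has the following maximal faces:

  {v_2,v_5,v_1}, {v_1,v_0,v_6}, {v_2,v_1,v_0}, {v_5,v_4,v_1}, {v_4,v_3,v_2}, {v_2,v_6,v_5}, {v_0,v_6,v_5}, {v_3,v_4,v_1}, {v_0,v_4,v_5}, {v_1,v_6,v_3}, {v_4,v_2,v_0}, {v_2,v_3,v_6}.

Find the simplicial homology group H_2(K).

H_2 ≅ 0.

Fix the vertex order v_0 < v_1 < v_2 < v_3 < v_4 < v_5 < v_6 and write every simplex with vertices in increasing order. Then dim K = 2 and the simplices of K are:

  0-simplices (7): [v_0], [v_1], [v_2], [v_3], [v_4], [v_5], [v_6]
  1-simplices (18): (18 of them)
  2-simplices (12): (12 of them)

Hence C_0 ≅ Z^7, C_1 ≅ Z^18, C_2 ≅ Z^12.

The boundary map ∂_1: C_1 → C_0 sends each edge [p,q] (with p < q) to q − p. For instance
  ∂[v_2,v_5] = [v_5] − [v_2].
This gives a 7×18 integer matrix of rank 6; reducing to Smith normal form yields diagonal entries (1,1,1,1,1,1).

The boundary map ∂_2: C_2 → C_1 sends each 2-simplex [p,q,r] to [q,r] − [p,r] + [p,q]. For instance
  ∂[v_1,v_3,v_4] = [v_3,v_4] − [v_1,v_4] + [v_1,v_3],
  ∂[v_0,v_1,v_6] = [v_1,v_6] − [v_0,v_6] + [v_0,v_1].
As a 18×12 matrix over Z this has rank 12, with invariant factors (1,1,1,1,1,1,1,1,1,1,1,2).

Now H_k = ker ∂_k / im ∂_{k+1}, so:

  H_2: rank ker ∂_2 − rank ∂_3 = (12 − 12) − 0 = 0, and there is no ∂_3, so H_2 = 0.

(K is a triangulation of the real projective plane RP^2.)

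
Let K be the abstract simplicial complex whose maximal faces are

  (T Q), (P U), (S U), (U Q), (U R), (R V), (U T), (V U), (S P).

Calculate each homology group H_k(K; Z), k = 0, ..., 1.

H_0 ≅ Z,  H_1 ≅ Z^3.

Fix the vertex order P < Q < R < S < T < U < V and write every simplex with vertices in increasing order. Then dim K = 1 and the simplices of K are:

  0-simplices (7): P, Q, R, S, T, U, V
  1-simplices (9): PS, PU, QT, QU, RU, RV, SU, TU, UV

Hence C_0 ≅ Z^7, C_1 ≅ Z^9.

Boundary ∂_1: C_1 → C_0 maps an edge to its endpoints' difference, ∂[p,q] = q − p.
The resulting 7×9 matrix has rank 6, and its Smith normal form has invariant factors (1,1,1,1,1,1).

Computing H_k = (kernel of ∂_k) / (image of ∂_{k+1}):

  H_0: rank C_0 − rank ∂_1 = 7 − 6 = 1, and the invariant factors of ∂_1 are all 1, so H_0 ≅ Z.
  H_1: rank ker ∂_1 − rank ∂_2 = (9 − 6) − 0 = 3, and there is no ∂_2, so H_1 ≅ Z^3.

As a check, the Euler characteristic is 7 − 9 = -2, which agrees with 1 − 3 = -2.
(K is a triangulation of a wedge of 3 circles.)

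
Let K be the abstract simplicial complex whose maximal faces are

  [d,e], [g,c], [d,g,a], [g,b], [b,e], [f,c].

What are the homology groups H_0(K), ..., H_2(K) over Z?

K has 7 vertices, 8 edges, 1 triangle.
rank ∂_0 = 0, rank ∂_1 = 6 ⇒ b_0 = 7 − 0 − 6 = 1; all invariant factors of ∂_1 are 1 so no torsion. So H_0 ≅ Z.
rank ∂_1 = 6, rank ∂_2 = 1 ⇒ b_1 = 8 − 6 − 1 = 1; all invariant factors of ∂_2 are 1 so no torsion. So H_1 ≅ Z.
rank ∂_2 = 1, rank ∂_3 = 0 ⇒ b_2 = 1 − 1 − 0 = 0. So H_2 ≅ 0.

H_0 = Z,  H_1 = Z,  H_2 = 0.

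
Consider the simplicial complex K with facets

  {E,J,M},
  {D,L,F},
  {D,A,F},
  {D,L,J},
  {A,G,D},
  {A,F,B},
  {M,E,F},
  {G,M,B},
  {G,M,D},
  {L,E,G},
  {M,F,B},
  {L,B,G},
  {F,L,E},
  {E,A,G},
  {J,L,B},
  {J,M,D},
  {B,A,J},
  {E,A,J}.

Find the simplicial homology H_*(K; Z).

H_0 = Z,  H_1 = Z^2,  H_2 = Z.

Fix the vertex order A < B < D < E < F < G < J < L < M and write every simplex with vertices in increasing order. Then dim K = 2 and the simplices of K are:

  0-simplices (9): A, B, D, E, F, G, J, L, M
  1-simplices (27): AB, AD, AE, AF, AG, AJ, BF, BG, BJ, BL, BM, DF, DG, DJ, DL, DM, EF, EG, EJ, EL, EM, FL, FM, GL, GM, JL, JM
  2-simplices (18): ABF, ABJ, ADF, ADG, AEG, AEJ, BFM, BGL, BGM, BJL, DFL, DGM, DJL, DJM, EFL, EFM, EGL, EJM

giving chain groups C_0 ≅ Z^9, C_1 ≅ Z^27, C_2 ≅ Z^18.

The boundary map ∂_1: C_1 → C_0 is given by ∂[p,q] = [q] − [p].
The resulting 9×27 matrix has rank 8, and its Smith normal form has invariant factors (1,1,1,1,1,1,1,1).

The boundary map ∂_2: C_2 → C_1 maps a triangle to the signed sum of its edges. For instance
  ∂DJL = JL − DL + DJ,
  ∂ABF = BF − AF + AB.
This gives a 27×18 integer matrix of rank 17; reducing to Smith normal form yields diagonal entries (1,1,1,1,1,1,1,1,1,1,1,1,1,1,1,1,1).

From H_k ≅ ker(∂_k) / im(∂_{k+1}) we obtain:

  H_0: rank C_0 − rank ∂_1 = 9 − 8 = 1, and the invariant factors of ∂_1 are all 1, so H_0 ≅ Z.
  H_1: rank ker ∂_1 − rank ∂_2 = (27 − 8) − 17 = 2, and the invariant factors of ∂_2 are all 1, so H_1 ≅ Z^2.
  H_2: rank ker ∂_2 − rank ∂_3 = (18 − 17) − 0 = 1, and there is no ∂_3, so H_2 ≅ Z.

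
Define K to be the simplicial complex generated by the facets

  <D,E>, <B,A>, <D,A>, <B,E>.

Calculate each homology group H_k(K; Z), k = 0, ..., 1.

H_0 = Z,  H_1 = Z.

K has 4 vertices, 4 edges.
rank ∂_0 = 0, rank ∂_1 = 3 ⇒ b_0 = 4 − 0 − 3 = 1; all invariant factors of ∂_1 are 1 so no torsion. So H_0 = Z.
rank ∂_1 = 3, rank ∂_2 = 0 ⇒ b_1 = 4 − 3 − 0 = 1. So H_1 = Z.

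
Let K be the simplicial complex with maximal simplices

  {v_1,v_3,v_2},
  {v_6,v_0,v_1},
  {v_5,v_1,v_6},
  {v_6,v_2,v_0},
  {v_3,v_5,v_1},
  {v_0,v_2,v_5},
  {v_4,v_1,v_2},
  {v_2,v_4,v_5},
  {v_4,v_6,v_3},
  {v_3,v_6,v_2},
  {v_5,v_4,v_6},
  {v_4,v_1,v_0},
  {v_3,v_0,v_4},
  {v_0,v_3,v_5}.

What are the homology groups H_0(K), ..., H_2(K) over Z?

K has 7 vertices, 21 edges, 14 triangles.
rank ∂_0 = 0, rank ∂_1 = 6 ⇒ b_0 = 7 − 0 − 6 = 1; all invariant factors of ∂_1 are 1 so no torsion. So H_0 = Z.
rank ∂_1 = 6, rank ∂_2 = 13 ⇒ b_1 = 21 − 6 − 13 = 2; all invariant factors of ∂_2 are 1 so no torsion. So H_1 = Z^2.
rank ∂_2 = 13, rank ∂_3 = 0 ⇒ b_2 = 14 − 13 − 0 = 1. So H_2 = Z.

H_0 = Z,  H_1 = Z^2,  H_2 = Z.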